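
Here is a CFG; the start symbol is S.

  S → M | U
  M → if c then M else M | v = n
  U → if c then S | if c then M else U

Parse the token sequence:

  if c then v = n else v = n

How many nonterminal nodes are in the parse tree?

4

[S [M if c then [M v = n] else [M v = n]]]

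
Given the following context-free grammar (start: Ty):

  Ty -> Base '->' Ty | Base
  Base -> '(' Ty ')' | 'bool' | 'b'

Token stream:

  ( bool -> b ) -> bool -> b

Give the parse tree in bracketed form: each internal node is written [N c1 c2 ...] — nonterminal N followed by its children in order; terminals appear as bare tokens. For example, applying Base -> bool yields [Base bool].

[Ty [Base ( [Ty [Base bool] -> [Ty [Base b]]] )] -> [Ty [Base bool] -> [Ty [Base b]]]]

Ty
Base -> Ty
( Ty ) -> Ty
( Base -> Ty ) -> Ty
( bool -> Ty ) -> Ty
( bool -> Base ) -> Ty
( bool -> b ) -> Ty
( bool -> b ) -> Base -> Ty
( bool -> b ) -> bool -> Ty
( bool -> b ) -> bool -> Base
( bool -> b ) -> bool -> b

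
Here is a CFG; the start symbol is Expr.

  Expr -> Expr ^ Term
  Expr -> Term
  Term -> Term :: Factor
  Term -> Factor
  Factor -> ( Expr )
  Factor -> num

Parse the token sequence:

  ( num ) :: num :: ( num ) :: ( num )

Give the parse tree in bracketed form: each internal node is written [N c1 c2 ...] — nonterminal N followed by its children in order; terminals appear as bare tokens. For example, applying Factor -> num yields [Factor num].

[Expr [Term [Term [Term [Term [Factor ( [Expr [Term [Factor num]]] )]] :: [Factor num]] :: [Factor ( [Expr [Term [Factor num]]] )]] :: [Factor ( [Expr [Term [Factor num]]] )]]]

Expr
Term
Term :: Factor
Term :: Factor :: Factor
Term :: Factor :: Factor :: Factor
Factor :: Factor :: Factor :: Factor
( Expr ) :: Factor :: Factor :: Factor
( Term ) :: Factor :: Factor :: Factor
( Factor ) :: Factor :: Factor :: Factor
( num ) :: Factor :: Factor :: Factor
( num ) :: num :: Factor :: Factor
( num ) :: num :: ( Expr ) :: Factor
( num ) :: num :: ( Term ) :: Factor
( num ) :: num :: ( Factor ) :: Factor
( num ) :: num :: ( num ) :: Factor
( num ) :: num :: ( num ) :: ( Expr )
( num ) :: num :: ( num ) :: ( Term )
( num ) :: num :: ( num ) :: ( Factor )
( num ) :: num :: ( num ) :: ( num )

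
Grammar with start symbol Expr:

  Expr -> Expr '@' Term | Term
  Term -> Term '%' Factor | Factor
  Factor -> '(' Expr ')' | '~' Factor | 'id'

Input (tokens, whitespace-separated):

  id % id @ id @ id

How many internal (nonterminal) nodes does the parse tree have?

11

[Expr [Expr [Expr [Term [Term [Factor id]] % [Factor id]]] @ [Term [Factor id]]] @ [Term [Factor id]]]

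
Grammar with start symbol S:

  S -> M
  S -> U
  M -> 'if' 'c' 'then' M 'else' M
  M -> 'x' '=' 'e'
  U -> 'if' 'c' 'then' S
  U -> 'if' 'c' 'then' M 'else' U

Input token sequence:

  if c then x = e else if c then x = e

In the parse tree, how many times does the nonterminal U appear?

2

[S [U if c then [M x = e] else [U if c then [S [M x = e]]]]]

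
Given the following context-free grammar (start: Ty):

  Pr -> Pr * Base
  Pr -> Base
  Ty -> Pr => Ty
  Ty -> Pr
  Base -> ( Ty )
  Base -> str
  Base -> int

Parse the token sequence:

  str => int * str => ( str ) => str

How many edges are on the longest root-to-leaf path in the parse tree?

8

[Ty [Pr [Base str]] => [Ty [Pr [Pr [Base int]] * [Base str]] => [Ty [Pr [Base ( [Ty [Pr [Base str]]] )]] => [Ty [Pr [Base str]]]]]]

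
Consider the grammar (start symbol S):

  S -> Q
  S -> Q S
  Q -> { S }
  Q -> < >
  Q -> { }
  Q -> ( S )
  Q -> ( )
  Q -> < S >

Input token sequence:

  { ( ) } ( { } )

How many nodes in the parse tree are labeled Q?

4

[S [Q { [S [Q ( )]] }] [S [Q ( [S [Q { }]] )]]]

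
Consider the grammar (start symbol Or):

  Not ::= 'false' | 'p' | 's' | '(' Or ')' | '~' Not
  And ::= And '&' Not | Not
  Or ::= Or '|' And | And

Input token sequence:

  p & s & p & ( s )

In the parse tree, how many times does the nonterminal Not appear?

5

[Or [And [And [And [And [Not p]] & [Not s]] & [Not p]] & [Not ( [Or [And [Not s]]] )]]]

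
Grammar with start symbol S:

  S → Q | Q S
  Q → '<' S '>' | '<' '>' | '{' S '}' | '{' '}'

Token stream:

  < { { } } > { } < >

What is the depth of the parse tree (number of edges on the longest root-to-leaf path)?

[S [Q < [S [Q { [S [Q { }]] }]] >] [S [Q { }] [S [Q < >]]]]

6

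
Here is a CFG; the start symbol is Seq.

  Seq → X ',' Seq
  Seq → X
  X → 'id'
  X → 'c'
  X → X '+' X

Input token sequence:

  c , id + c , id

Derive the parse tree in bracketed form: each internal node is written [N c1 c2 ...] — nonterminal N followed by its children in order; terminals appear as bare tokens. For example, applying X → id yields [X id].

Seq
X , Seq
c , Seq
c , X , Seq
c , X + X , Seq
c , id + X , Seq
c , id + c , Seq
c , id + c , X
c , id + c , id

[Seq [X c] , [Seq [X [X id] + [X c]] , [Seq [X id]]]]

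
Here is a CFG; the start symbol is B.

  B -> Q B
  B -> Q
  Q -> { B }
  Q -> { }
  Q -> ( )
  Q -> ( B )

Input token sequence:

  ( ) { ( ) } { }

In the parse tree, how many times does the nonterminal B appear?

4

[B [Q ( )] [B [Q { [B [Q ( )]] }] [B [Q { }]]]]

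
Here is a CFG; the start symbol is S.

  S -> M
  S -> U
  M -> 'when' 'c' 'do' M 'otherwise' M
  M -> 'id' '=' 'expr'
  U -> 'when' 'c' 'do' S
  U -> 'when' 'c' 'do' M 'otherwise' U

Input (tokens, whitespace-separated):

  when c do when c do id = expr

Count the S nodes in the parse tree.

[S [U when c do [S [U when c do [S [M id = expr]]]]]]

3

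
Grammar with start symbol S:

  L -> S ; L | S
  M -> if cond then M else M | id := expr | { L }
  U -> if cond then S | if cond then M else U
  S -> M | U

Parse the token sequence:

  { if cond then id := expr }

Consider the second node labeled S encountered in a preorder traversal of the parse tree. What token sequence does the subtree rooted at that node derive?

if cond then id := expr

[S [M { [L [S [U if cond then [S [M id := expr]]]]] }]]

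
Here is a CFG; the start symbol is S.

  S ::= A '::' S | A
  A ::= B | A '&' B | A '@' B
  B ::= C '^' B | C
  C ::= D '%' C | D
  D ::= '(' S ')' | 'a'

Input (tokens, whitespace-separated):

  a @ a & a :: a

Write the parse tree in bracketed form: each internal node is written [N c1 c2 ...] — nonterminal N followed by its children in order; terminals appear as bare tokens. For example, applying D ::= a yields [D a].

S
A :: S
A & B :: S
A @ B & B :: S
B @ B & B :: S
C @ B & B :: S
D @ B & B :: S
a @ B & B :: S
a @ C & B :: S
a @ D & B :: S
a @ a & B :: S
a @ a & C :: S
a @ a & D :: S
a @ a & a :: S
a @ a & a :: A
a @ a & a :: B
a @ a & a :: C
a @ a & a :: D
a @ a & a :: a

[S [A [A [A [B [C [D a]]]] @ [B [C [D a]]]] & [B [C [D a]]]] :: [S [A [B [C [D a]]]]]]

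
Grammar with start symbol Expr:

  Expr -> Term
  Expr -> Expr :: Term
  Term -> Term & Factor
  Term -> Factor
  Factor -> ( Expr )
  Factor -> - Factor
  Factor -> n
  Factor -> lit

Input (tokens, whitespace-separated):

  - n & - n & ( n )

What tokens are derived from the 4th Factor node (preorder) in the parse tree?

n

[Expr [Term [Term [Term [Factor - [Factor n]]] & [Factor - [Factor n]]] & [Factor ( [Expr [Term [Factor n]]] )]]]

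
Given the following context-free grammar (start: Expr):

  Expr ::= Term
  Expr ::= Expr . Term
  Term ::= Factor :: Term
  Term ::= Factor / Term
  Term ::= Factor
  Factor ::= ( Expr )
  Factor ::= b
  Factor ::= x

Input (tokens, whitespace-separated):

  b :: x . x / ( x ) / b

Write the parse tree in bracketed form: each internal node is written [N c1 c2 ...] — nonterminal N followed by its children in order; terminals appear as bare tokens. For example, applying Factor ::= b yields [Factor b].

Expr
Expr . Term
Term . Term
Factor :: Term . Term
b :: Term . Term
b :: Factor . Term
b :: x . Term
b :: x . Factor / Term
b :: x . x / Term
b :: x . x / Factor / Term
b :: x . x / ( Expr ) / Term
b :: x . x / ( Term ) / Term
b :: x . x / ( Factor ) / Term
b :: x . x / ( x ) / Term
b :: x . x / ( x ) / Factor
b :: x . x / ( x ) / b

[Expr [Expr [Term [Factor b] :: [Term [Factor x]]]] . [Term [Factor x] / [Term [Factor ( [Expr [Term [Factor x]]] )] / [Term [Factor b]]]]]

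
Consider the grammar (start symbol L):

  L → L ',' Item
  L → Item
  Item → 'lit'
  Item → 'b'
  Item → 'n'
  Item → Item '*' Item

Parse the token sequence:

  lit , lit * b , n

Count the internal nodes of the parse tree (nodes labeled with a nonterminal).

[L [L [L [Item lit]] , [Item [Item lit] * [Item b]]] , [Item n]]

8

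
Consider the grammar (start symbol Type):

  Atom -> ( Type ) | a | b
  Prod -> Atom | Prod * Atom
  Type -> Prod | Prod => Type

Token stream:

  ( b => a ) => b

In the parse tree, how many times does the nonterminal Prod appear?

4

[Type [Prod [Atom ( [Type [Prod [Atom b]] => [Type [Prod [Atom a]]]] )]] => [Type [Prod [Atom b]]]]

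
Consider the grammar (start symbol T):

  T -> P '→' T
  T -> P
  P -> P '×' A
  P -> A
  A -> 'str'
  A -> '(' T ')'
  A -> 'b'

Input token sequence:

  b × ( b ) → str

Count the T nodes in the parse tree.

3

[T [P [P [A b]] × [A ( [T [P [A b]]] )]] → [T [P [A str]]]]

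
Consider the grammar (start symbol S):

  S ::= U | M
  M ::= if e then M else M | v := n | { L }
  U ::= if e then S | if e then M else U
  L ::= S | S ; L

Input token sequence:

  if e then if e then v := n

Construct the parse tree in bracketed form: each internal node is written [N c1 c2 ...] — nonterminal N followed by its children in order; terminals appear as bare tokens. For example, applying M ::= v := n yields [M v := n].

[S [U if e then [S [U if e then [S [M v := n]]]]]]

S
U
if e then S
if e then U
if e then if e then S
if e then if e then M
if e then if e then v := n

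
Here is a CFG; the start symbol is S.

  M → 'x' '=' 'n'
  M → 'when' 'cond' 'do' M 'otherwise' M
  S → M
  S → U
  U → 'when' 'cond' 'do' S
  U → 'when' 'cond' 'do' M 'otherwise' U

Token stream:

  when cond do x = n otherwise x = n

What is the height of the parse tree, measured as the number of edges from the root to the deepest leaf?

[S [M when cond do [M x = n] otherwise [M x = n]]]

3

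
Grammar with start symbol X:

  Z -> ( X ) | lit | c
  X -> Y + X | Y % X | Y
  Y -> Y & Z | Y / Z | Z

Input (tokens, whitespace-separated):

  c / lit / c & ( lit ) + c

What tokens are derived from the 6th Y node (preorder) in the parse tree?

c

[X [Y [Y [Y [Y [Z c]] / [Z lit]] / [Z c]] & [Z ( [X [Y [Z lit]]] )]] + [X [Y [Z c]]]]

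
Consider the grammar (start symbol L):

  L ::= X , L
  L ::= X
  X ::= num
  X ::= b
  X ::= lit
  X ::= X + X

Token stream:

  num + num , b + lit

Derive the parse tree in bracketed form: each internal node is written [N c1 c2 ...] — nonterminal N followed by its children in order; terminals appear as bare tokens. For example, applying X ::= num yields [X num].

L
X , L
X + X , L
num + X , L
num + num , L
num + num , X
num + num , X + X
num + num , b + X
num + num , b + lit

[L [X [X num] + [X num]] , [L [X [X b] + [X lit]]]]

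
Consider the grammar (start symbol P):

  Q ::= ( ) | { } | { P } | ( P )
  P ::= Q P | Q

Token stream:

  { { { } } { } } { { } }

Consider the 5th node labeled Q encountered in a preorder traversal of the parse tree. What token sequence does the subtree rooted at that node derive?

{ { } }

[P [Q { [P [Q { [P [Q { }]] }] [P [Q { }]]] }] [P [Q { [P [Q { }]] }]]]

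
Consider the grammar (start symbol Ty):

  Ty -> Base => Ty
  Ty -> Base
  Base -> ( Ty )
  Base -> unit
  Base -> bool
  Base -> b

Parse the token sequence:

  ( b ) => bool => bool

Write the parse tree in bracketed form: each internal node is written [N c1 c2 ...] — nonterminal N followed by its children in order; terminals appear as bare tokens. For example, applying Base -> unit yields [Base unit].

Ty
Base => Ty
( Ty ) => Ty
( Base ) => Ty
( b ) => Ty
( b ) => Base => Ty
( b ) => bool => Ty
( b ) => bool => Base
( b ) => bool => bool

[Ty [Base ( [Ty [Base b]] )] => [Ty [Base bool] => [Ty [Base bool]]]]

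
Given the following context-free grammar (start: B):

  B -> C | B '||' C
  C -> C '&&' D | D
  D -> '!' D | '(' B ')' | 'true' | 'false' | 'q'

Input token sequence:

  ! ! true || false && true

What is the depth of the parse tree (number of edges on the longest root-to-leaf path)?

6

[B [B [C [D ! [D ! [D true]]]]] || [C [C [D false]] && [D true]]]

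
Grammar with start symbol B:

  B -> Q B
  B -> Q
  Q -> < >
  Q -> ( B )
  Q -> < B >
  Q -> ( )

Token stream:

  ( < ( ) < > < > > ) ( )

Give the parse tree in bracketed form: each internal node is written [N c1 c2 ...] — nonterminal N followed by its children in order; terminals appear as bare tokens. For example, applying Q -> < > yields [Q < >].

B
Q B
( B ) B
( Q ) B
( < B > ) B
( < Q B > ) B
( < ( ) B > ) B
( < ( ) Q B > ) B
( < ( ) < > B > ) B
( < ( ) < > Q > ) B
( < ( ) < > < > > ) B
( < ( ) < > < > > ) Q
( < ( ) < > < > > ) ( )

[B [Q ( [B [Q < [B [Q ( )] [B [Q < >] [B [Q < >]]]] >]] )] [B [Q ( )]]]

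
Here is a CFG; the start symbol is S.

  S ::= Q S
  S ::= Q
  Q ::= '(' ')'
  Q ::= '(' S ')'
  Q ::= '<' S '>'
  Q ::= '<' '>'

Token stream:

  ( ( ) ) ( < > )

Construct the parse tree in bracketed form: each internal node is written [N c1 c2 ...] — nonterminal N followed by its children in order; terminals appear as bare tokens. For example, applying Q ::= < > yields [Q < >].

[S [Q ( [S [Q ( )]] )] [S [Q ( [S [Q < >]] )]]]

S
Q S
( S ) S
( Q ) S
( ( ) ) S
( ( ) ) Q
( ( ) ) ( S )
( ( ) ) ( Q )
( ( ) ) ( < > )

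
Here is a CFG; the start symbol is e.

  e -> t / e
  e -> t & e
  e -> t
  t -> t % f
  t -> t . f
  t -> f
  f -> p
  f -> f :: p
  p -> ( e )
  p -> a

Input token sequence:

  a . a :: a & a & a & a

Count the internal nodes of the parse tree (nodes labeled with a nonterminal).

21

[e [t [t [f [p a]]] . [f [f [p a]] :: [p a]]] & [e [t [f [p a]]] & [e [t [f [p a]]] & [e [t [f [p a]]]]]]]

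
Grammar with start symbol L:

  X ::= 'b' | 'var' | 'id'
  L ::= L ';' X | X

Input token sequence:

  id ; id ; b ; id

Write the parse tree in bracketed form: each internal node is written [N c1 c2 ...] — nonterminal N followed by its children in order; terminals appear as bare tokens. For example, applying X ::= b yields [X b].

[L [L [L [L [X id]] ; [X id]] ; [X b]] ; [X id]]

L
L ; X
L ; X ; X
L ; X ; X ; X
X ; X ; X ; X
id ; X ; X ; X
id ; id ; X ; X
id ; id ; b ; X
id ; id ; b ; id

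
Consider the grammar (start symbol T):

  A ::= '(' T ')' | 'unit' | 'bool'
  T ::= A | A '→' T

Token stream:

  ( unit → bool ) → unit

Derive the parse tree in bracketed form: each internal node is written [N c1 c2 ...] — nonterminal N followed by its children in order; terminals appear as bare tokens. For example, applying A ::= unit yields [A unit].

[T [A ( [T [A unit] → [T [A bool]]] )] → [T [A unit]]]

T
A → T
( T ) → T
( A → T ) → T
( unit → T ) → T
( unit → A ) → T
( unit → bool ) → T
( unit → bool ) → A
( unit → bool ) → unit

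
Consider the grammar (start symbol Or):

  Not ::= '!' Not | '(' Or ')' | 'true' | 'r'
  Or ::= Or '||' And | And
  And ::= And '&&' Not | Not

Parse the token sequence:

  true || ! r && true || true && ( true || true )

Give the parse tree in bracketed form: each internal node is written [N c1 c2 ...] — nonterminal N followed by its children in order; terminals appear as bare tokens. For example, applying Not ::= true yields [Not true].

[Or [Or [Or [And [Not true]]] || [And [And [Not ! [Not r]]] && [Not true]]] || [And [And [Not true]] && [Not ( [Or [Or [And [Not true]]] || [And [Not true]]] )]]]

Or
Or || And
Or || And || And
And || And || And
Not || And || And
true || And || And
true || And && Not || And
true || Not && Not || And
true || ! Not && Not || And
true || ! r && Not || And
true || ! r && true || And
true || ! r && true || And && Not
true || ! r && true || Not && Not
true || ! r && true || true && Not
true || ! r && true || true && ( Or )
true || ! r && true || true && ( Or || And )
true || ! r && true || true && ( And || And )
true || ! r && true || true && ( Not || And )
true || ! r && true || true && ( true || And )
true || ! r && true || true && ( true || Not )
true || ! r && true || true && ( true || true )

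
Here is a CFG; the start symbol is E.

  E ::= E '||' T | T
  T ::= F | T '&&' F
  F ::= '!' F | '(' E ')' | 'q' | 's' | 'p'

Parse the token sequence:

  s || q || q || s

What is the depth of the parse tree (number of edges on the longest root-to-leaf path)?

[E [E [E [E [T [F s]]] || [T [F q]]] || [T [F q]]] || [T [F s]]]

6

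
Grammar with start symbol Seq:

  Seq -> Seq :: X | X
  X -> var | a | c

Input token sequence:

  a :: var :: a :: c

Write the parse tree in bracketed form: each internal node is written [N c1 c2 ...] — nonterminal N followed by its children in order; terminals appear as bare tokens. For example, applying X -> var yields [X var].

Seq
Seq :: X
Seq :: X :: X
Seq :: X :: X :: X
X :: X :: X :: X
a :: X :: X :: X
a :: var :: X :: X
a :: var :: a :: X
a :: var :: a :: c

[Seq [Seq [Seq [Seq [X a]] :: [X var]] :: [X a]] :: [X c]]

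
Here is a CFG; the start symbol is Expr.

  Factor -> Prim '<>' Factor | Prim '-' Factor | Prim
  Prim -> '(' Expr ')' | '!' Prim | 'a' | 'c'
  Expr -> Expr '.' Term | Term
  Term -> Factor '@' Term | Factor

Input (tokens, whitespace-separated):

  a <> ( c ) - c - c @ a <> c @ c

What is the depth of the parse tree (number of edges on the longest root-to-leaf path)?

9

[Expr [Term [Factor [Prim a] <> [Factor [Prim ( [Expr [Term [Factor [Prim c]]]] )] - [Factor [Prim c] - [Factor [Prim c]]]]] @ [Term [Factor [Prim a] <> [Factor [Prim c]]] @ [Term [Factor [Prim c]]]]]]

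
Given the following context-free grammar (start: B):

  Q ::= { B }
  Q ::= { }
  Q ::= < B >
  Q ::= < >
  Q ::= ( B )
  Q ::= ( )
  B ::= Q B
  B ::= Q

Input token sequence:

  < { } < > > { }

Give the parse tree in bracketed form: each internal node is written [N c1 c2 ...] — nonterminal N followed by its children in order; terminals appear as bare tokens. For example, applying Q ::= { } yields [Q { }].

B
Q B
< B > B
< Q B > B
< { } B > B
< { } Q > B
< { } < > > B
< { } < > > Q
< { } < > > { }

[B [Q < [B [Q { }] [B [Q < >]]] >] [B [Q { }]]]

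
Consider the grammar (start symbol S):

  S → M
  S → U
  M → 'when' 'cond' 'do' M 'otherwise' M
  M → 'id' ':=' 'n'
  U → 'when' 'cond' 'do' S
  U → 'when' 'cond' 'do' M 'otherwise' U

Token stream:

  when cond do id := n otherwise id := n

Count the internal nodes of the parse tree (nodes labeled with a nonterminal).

[S [M when cond do [M id := n] otherwise [M id := n]]]

4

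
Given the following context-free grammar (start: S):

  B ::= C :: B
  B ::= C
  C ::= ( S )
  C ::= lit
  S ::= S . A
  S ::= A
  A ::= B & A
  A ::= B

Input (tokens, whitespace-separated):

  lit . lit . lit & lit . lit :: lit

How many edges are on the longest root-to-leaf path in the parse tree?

[S [S [S [S [A [B [C lit]]]] . [A [B [C lit]]]] . [A [B [C lit]] & [A [B [C lit]]]]] . [A [B [C lit] :: [B [C lit]]]]]

7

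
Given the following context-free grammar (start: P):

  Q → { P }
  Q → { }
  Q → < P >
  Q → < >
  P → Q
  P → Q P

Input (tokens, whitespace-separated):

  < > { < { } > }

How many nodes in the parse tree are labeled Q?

4

[P [Q < >] [P [Q { [P [Q < [P [Q { }]] >]] }]]]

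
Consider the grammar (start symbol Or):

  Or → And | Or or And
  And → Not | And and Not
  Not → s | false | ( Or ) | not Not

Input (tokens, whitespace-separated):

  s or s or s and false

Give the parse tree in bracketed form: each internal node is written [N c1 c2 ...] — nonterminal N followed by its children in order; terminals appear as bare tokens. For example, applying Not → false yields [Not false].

[Or [Or [Or [And [Not s]]] or [And [Not s]]] or [And [And [Not s]] and [Not false]]]

Or
Or or And
Or or And or And
And or And or And
Not or And or And
s or And or And
s or Not or And
s or s or And
s or s or And and Not
s or s or Not and Not
s or s or s and Not
s or s or s and false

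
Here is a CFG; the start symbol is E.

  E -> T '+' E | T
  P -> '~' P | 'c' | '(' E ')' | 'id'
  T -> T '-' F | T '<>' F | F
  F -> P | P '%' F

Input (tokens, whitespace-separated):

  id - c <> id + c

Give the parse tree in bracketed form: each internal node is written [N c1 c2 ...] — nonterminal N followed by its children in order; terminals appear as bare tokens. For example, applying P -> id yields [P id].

[E [T [T [T [F [P id]]] - [F [P c]]] <> [F [P id]]] + [E [T [F [P c]]]]]

E
T + E
T <> F + E
T - F <> F + E
F - F <> F + E
P - F <> F + E
id - F <> F + E
id - P <> F + E
id - c <> F + E
id - c <> P + E
id - c <> id + E
id - c <> id + T
id - c <> id + F
id - c <> id + P
id - c <> id + c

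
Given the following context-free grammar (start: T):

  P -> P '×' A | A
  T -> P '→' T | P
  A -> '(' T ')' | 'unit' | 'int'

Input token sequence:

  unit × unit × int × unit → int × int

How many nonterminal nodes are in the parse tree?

14

[T [P [P [P [P [A unit]] × [A unit]] × [A int]] × [A unit]] → [T [P [P [A int]] × [A int]]]]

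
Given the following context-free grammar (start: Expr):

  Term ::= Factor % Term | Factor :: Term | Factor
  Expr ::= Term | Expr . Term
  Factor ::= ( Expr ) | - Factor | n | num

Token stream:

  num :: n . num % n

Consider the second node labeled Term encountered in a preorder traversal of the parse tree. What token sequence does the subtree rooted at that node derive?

n

[Expr [Expr [Term [Factor num] :: [Term [Factor n]]]] . [Term [Factor num] % [Term [Factor n]]]]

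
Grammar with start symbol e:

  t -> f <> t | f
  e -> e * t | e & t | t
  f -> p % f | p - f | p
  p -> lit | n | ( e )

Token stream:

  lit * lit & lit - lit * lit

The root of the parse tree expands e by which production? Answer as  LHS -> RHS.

[e [e [e [e [t [f [p lit]]]] * [t [f [p lit]]]] & [t [f [p lit] - [f [p lit]]]]] * [t [f [p lit]]]]

e -> e * t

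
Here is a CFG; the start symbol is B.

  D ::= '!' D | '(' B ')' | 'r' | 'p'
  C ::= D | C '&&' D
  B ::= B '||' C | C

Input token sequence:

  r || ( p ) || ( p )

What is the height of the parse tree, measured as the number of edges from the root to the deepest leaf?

7

[B [B [B [C [D r]]] || [C [D ( [B [C [D p]]] )]]] || [C [D ( [B [C [D p]]] )]]]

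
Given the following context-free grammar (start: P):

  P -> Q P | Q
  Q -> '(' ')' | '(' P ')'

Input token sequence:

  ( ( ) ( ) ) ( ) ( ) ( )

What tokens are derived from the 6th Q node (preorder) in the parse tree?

[P [Q ( [P [Q ( )] [P [Q ( )]]] )] [P [Q ( )] [P [Q ( )] [P [Q ( )]]]]]

( )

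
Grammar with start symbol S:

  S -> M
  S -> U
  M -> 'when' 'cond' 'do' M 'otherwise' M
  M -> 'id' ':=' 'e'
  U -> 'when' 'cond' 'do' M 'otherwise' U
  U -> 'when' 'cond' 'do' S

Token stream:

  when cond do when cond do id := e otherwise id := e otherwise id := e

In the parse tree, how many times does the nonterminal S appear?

1

[S [M when cond do [M when cond do [M id := e] otherwise [M id := e]] otherwise [M id := e]]]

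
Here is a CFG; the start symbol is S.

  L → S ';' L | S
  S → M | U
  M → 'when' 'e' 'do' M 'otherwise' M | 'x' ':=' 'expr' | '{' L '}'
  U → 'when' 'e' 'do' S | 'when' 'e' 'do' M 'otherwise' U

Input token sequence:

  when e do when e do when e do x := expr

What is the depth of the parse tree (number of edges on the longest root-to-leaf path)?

[S [U when e do [S [U when e do [S [U when e do [S [M x := expr]]]]]]]]

8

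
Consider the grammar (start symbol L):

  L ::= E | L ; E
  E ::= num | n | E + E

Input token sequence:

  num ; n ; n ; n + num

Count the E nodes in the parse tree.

[L [L [L [L [E num]] ; [E n]] ; [E n]] ; [E [E n] + [E num]]]

6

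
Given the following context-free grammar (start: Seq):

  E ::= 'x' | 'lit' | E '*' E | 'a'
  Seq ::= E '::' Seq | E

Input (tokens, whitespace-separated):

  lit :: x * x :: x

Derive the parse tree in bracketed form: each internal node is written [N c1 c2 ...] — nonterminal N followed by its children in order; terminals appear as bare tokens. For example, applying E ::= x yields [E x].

Seq
E :: Seq
lit :: Seq
lit :: E :: Seq
lit :: E * E :: Seq
lit :: x * E :: Seq
lit :: x * x :: Seq
lit :: x * x :: E
lit :: x * x :: x

[Seq [E lit] :: [Seq [E [E x] * [E x]] :: [Seq [E x]]]]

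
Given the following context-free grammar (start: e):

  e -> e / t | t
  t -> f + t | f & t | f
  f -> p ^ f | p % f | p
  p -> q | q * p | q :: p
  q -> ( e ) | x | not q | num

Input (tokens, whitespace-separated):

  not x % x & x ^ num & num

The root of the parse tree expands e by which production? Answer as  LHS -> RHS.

[e [t [f [p [q not [q x]]] % [f [p [q x]]]] & [t [f [p [q x]] ^ [f [p [q num]]]] & [t [f [p [q num]]]]]]]

e -> t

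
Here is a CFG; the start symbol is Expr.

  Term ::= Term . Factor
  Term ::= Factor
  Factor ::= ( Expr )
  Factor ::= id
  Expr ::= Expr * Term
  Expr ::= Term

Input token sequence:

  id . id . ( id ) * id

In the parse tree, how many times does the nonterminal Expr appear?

[Expr [Expr [Term [Term [Term [Factor id]] . [Factor id]] . [Factor ( [Expr [Term [Factor id]]] )]]] * [Term [Factor id]]]

3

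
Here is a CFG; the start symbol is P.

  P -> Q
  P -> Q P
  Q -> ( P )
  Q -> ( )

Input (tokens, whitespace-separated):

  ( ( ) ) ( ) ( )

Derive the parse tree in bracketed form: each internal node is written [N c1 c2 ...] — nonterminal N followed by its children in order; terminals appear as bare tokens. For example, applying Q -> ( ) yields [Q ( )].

P
Q P
( P ) P
( Q ) P
( ( ) ) P
( ( ) ) Q P
( ( ) ) ( ) P
( ( ) ) ( ) Q
( ( ) ) ( ) ( )

[P [Q ( [P [Q ( )]] )] [P [Q ( )] [P [Q ( )]]]]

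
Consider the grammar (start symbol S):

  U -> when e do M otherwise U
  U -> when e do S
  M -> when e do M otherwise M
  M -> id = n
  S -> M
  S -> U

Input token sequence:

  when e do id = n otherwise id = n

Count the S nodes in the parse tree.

1

[S [M when e do [M id = n] otherwise [M id = n]]]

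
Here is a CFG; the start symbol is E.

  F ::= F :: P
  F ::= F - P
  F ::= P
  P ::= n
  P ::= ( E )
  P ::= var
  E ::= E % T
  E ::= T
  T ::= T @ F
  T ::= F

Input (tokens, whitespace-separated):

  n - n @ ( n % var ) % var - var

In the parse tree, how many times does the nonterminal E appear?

4

[E [E [T [T [F [F [P n]] - [P n]]] @ [F [P ( [E [E [T [F [P n]]]] % [T [F [P var]]]] )]]]] % [T [F [F [P var]] - [P var]]]]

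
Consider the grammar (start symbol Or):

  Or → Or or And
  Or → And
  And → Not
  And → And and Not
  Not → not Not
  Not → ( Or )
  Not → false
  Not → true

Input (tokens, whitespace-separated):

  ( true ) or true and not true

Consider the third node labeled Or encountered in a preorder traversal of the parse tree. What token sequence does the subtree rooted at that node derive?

true

[Or [Or [And [Not ( [Or [And [Not true]]] )]]] or [And [And [Not true]] and [Not not [Not true]]]]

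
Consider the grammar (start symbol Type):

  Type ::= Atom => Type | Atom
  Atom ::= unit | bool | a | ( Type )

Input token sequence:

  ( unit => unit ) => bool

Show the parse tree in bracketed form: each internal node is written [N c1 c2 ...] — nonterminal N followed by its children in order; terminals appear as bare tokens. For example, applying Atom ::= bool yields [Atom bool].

Type
Atom => Type
( Type ) => Type
( Atom => Type ) => Type
( unit => Type ) => Type
( unit => Atom ) => Type
( unit => unit ) => Type
( unit => unit ) => Atom
( unit => unit ) => bool

[Type [Atom ( [Type [Atom unit] => [Type [Atom unit]]] )] => [Type [Atom bool]]]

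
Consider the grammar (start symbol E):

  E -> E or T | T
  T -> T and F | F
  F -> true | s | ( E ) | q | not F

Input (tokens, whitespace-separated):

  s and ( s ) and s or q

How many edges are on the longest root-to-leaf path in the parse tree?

[E [E [T [T [T [F s]] and [F ( [E [T [F s]]] )]] and [F s]]] or [T [F q]]]

8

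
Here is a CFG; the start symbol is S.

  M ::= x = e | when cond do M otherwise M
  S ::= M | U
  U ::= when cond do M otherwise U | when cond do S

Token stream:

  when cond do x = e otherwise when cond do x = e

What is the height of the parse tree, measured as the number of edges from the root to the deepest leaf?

5

[S [U when cond do [M x = e] otherwise [U when cond do [S [M x = e]]]]]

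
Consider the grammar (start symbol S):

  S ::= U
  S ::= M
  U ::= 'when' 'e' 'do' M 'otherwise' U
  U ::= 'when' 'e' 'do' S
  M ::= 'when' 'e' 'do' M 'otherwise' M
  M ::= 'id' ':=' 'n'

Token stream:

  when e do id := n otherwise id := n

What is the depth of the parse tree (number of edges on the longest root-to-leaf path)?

[S [M when e do [M id := n] otherwise [M id := n]]]

3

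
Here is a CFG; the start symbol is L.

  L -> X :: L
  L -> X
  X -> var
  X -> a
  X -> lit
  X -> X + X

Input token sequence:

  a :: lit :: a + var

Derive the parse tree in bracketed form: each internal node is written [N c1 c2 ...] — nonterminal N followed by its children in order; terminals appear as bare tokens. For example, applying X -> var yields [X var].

[L [X a] :: [L [X lit] :: [L [X [X a] + [X var]]]]]

L
X :: L
a :: L
a :: X :: L
a :: lit :: L
a :: lit :: X
a :: lit :: X + X
a :: lit :: a + X
a :: lit :: a + var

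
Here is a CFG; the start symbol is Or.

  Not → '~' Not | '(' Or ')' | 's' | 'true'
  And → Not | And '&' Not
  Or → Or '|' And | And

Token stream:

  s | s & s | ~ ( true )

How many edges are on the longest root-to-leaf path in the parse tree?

[Or [Or [Or [And [Not s]]] | [And [And [Not s]] & [Not s]]] | [And [Not ~ [Not ( [Or [And [Not true]]] )]]]]

7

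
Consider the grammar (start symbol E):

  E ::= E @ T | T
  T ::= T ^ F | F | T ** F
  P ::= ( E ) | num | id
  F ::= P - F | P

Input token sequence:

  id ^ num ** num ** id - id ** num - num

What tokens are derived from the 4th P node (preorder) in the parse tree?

id

[E [T [T [T [T [T [F [P id]]] ^ [F [P num]]] ** [F [P num]]] ** [F [P id] - [F [P id]]]] ** [F [P num] - [F [P num]]]]]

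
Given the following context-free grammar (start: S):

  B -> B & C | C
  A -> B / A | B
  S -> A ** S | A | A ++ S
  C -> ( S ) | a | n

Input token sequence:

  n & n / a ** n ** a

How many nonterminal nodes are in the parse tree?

[S [A [B [B [C n]] & [C n]] / [A [B [C a]]]] ** [S [A [B [C n]]] ** [S [A [B [C a]]]]]]

17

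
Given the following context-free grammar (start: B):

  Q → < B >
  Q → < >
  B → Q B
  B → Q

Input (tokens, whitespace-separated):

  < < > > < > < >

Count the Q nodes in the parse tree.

[B [Q < [B [Q < >]] >] [B [Q < >] [B [Q < >]]]]

4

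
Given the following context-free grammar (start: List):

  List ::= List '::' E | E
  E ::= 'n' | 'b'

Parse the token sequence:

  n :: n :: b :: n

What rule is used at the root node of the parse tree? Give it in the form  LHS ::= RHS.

[List [List [List [List [E n]] :: [E n]] :: [E b]] :: [E n]]

List ::= List '::' E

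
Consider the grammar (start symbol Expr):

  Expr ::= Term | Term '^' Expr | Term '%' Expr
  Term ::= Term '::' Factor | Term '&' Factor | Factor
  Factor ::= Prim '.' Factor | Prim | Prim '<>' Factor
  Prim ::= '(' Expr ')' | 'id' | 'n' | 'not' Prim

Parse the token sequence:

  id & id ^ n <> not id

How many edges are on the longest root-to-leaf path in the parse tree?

[Expr [Term [Term [Factor [Prim id]]] & [Factor [Prim id]]] ^ [Expr [Term [Factor [Prim n] <> [Factor [Prim not [Prim id]]]]]]]

7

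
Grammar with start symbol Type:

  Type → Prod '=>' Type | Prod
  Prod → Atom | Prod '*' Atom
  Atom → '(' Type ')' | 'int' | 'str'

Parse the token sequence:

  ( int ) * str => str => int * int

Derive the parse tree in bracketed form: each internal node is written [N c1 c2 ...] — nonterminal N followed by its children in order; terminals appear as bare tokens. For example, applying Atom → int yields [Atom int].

[Type [Prod [Prod [Atom ( [Type [Prod [Atom int]]] )]] * [Atom str]] => [Type [Prod [Atom str]] => [Type [Prod [Prod [Atom int]] * [Atom int]]]]]

Type
Prod => Type
Prod * Atom => Type
Atom * Atom => Type
( Type ) * Atom => Type
( Prod ) * Atom => Type
( Atom ) * Atom => Type
( int ) * Atom => Type
( int ) * str => Type
( int ) * str => Prod => Type
( int ) * str => Atom => Type
( int ) * str => str => Type
( int ) * str => str => Prod
( int ) * str => str => Prod * Atom
( int ) * str => str => Atom * Atom
( int ) * str => str => int * Atom
( int ) * str => str => int * int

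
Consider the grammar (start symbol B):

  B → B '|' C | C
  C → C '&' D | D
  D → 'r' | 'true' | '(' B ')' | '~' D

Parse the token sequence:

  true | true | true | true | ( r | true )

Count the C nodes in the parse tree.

[B [B [B [B [B [C [D true]]] | [C [D true]]] | [C [D true]]] | [C [D true]]] | [C [D ( [B [B [C [D r]]] | [C [D true]]] )]]]

7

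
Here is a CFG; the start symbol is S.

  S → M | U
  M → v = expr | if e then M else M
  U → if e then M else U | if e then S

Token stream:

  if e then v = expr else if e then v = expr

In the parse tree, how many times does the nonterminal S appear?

[S [U if e then [M v = expr] else [U if e then [S [M v = expr]]]]]

2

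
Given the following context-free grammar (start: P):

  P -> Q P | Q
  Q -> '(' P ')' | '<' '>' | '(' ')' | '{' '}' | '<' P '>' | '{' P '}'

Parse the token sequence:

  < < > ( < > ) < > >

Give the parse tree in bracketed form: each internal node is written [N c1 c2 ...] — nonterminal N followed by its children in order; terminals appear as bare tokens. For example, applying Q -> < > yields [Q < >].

[P [Q < [P [Q < >] [P [Q ( [P [Q < >]] )] [P [Q < >]]]] >]]

P
Q
< P >
< Q P >
< < > P >
< < > Q P >
< < > ( P ) P >
< < > ( Q ) P >
< < > ( < > ) P >
< < > ( < > ) Q >
< < > ( < > ) < > >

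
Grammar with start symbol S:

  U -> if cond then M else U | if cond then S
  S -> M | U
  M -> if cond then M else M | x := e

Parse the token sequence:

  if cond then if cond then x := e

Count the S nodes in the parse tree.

3

[S [U if cond then [S [U if cond then [S [M x := e]]]]]]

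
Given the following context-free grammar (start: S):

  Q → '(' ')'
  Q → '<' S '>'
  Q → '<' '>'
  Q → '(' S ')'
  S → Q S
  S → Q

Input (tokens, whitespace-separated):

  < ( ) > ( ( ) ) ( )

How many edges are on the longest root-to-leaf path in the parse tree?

5

[S [Q < [S [Q ( )]] >] [S [Q ( [S [Q ( )]] )] [S [Q ( )]]]]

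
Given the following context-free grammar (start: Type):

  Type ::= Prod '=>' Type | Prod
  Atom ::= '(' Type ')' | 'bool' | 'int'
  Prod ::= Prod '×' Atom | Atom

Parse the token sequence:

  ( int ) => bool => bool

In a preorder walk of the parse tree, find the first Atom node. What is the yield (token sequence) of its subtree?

[Type [Prod [Atom ( [Type [Prod [Atom int]]] )]] => [Type [Prod [Atom bool]] => [Type [Prod [Atom bool]]]]]

( int )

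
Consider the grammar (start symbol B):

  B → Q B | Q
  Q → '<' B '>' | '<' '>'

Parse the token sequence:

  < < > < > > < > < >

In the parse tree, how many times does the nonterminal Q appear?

5

[B [Q < [B [Q < >] [B [Q < >]]] >] [B [Q < >] [B [Q < >]]]]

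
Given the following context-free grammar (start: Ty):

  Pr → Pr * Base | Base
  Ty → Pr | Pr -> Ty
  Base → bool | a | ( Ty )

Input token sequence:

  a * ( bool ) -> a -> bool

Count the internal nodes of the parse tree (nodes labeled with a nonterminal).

14

[Ty [Pr [Pr [Base a]] * [Base ( [Ty [Pr [Base bool]]] )]] -> [Ty [Pr [Base a]] -> [Ty [Pr [Base bool]]]]]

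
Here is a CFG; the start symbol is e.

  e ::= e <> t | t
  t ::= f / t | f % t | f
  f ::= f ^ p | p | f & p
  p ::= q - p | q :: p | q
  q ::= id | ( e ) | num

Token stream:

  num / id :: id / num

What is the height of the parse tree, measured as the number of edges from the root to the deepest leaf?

7

[e [t [f [p [q num]]] / [t [f [p [q id] :: [p [q id]]]] / [t [f [p [q num]]]]]]]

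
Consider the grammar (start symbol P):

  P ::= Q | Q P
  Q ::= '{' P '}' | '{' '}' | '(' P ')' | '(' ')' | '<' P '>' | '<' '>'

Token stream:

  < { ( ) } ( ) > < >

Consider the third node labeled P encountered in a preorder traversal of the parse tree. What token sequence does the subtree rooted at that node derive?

( )

[P [Q < [P [Q { [P [Q ( )]] }] [P [Q ( )]]] >] [P [Q < >]]]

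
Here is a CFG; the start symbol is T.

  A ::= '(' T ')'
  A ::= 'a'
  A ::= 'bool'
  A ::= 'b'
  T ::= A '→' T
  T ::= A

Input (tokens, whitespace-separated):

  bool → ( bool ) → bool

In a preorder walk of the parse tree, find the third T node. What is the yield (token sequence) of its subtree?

[T [A bool] → [T [A ( [T [A bool]] )] → [T [A bool]]]]

bool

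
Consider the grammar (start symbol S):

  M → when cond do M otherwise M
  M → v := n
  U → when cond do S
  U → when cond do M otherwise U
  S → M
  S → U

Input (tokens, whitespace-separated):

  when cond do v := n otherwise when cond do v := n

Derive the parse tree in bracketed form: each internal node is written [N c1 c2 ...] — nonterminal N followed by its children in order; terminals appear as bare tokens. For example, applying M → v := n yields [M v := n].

S
U
when cond do M otherwise U
when cond do v := n otherwise U
when cond do v := n otherwise when cond do S
when cond do v := n otherwise when cond do M
when cond do v := n otherwise when cond do v := n

[S [U when cond do [M v := n] otherwise [U when cond do [S [M v := n]]]]]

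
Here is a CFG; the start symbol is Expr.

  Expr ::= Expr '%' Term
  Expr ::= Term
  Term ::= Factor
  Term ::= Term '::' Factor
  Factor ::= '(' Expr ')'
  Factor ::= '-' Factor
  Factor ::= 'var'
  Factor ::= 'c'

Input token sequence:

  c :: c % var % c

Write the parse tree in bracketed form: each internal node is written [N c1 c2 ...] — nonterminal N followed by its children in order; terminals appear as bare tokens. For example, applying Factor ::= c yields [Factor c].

[Expr [Expr [Expr [Term [Term [Factor c]] :: [Factor c]]] % [Term [Factor var]]] % [Term [Factor c]]]

Expr
Expr % Term
Expr % Term % Term
Term % Term % Term
Term :: Factor % Term % Term
Factor :: Factor % Term % Term
c :: Factor % Term % Term
c :: c % Term % Term
c :: c % Factor % Term
c :: c % var % Term
c :: c % var % Factor
c :: c % var % c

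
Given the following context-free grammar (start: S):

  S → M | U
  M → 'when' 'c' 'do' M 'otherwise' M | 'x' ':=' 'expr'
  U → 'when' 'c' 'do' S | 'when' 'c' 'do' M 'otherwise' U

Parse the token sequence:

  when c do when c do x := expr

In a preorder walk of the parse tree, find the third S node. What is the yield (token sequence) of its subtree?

x := expr

[S [U when c do [S [U when c do [S [M x := expr]]]]]]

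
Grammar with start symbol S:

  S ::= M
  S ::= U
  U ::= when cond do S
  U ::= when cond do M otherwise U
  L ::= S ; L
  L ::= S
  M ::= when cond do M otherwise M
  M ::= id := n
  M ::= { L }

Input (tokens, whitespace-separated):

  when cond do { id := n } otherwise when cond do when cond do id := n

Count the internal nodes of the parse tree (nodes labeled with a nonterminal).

[S [U when cond do [M { [L [S [M id := n]]] }] otherwise [U when cond do [S [U when cond do [S [M id := n]]]]]]]

11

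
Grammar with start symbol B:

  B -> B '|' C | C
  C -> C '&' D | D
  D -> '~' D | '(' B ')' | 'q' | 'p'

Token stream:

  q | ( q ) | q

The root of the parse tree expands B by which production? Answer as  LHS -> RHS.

B -> B '|' C

[B [B [B [C [D q]]] | [C [D ( [B [C [D q]]] )]]] | [C [D q]]]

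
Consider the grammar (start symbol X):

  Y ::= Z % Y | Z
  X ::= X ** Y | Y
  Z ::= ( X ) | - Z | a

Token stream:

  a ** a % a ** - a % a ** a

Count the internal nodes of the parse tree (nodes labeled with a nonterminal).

17

[X [X [X [X [Y [Z a]]] ** [Y [Z a] % [Y [Z a]]]] ** [Y [Z - [Z a]] % [Y [Z a]]]] ** [Y [Z a]]]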